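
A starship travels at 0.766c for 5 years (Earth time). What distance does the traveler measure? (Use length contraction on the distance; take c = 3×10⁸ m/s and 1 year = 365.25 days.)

Earth distance: d = v × t = 0.766c × 5 yr = 3.6260×10¹⁶ m
γ = 1.5556
d' = d/γ = 3.6260×10¹⁶/1.5556 = 2.331×10¹⁶ m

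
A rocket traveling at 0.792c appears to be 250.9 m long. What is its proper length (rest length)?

Contracted length L = 250.9 m
γ = 1/√(1 - 0.792²) = 1.638
L₀ = γL = 1.638 × 250.9 = 411.0 m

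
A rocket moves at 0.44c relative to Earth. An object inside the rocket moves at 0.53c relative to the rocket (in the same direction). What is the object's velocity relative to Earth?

u = (u' + v)/(1 + u'v/c²)
Numerator: 0.53 + 0.44 = 0.97
Denominator: 1 + 0.2332 = 1.2332
u = 0.97/1.2332 = 0.7866c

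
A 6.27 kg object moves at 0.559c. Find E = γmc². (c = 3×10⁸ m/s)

γ = 1/√(1 - 0.559²) = 1.20603
mc² = 6.27 × (3×10⁸)² = 5.643×10¹⁷ J
E = γmc² = 1.20603 × 5.643×10¹⁷ = 6.806×10¹⁷ J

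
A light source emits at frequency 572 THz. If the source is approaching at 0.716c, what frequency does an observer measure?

β = v/c = 0.716
(1+β)/(1-β) = 1.716/0.284 = 6.042
Doppler factor = √(6.042) = 2.458
f_obs = 572 × 2.458 = 1406 THz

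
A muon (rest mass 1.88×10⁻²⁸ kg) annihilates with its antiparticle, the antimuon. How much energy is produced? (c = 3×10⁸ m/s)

Both particles have the same rest mass, so total mass = 2m
E = 2m·c² = 2 × 1.88×10⁻²⁸ × (3×10⁸)²
= 2 × 1.88×10⁻²⁸ × 9×10¹⁶
= 3.384×10⁻¹¹ J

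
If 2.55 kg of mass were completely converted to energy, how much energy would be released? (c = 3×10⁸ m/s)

Using E = mc²:
c² = (3×10⁸)² = 9×10¹⁶ m²/s²
E = 2.55 × 9×10¹⁶ = 2.295×10¹⁷ J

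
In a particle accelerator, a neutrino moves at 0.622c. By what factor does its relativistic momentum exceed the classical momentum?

p_rel = γmv, p_class = mv
Ratio = γ = 1/√(1 - 0.622²)
= 1/√(0.613116) = 1.277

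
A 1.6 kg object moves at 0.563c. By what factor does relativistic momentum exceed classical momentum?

p_rel = γmv, p_class = mv
Ratio = γ = 1/√(1 - 0.563²) = 1.210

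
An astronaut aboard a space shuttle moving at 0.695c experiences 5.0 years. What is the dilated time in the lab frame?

Proper time Δt₀ = 5.0 years
γ = 1/√(1 - 0.695²) = 1.3908
Δt = γΔt₀ = 1.3908 × 5.0 = 6.954 years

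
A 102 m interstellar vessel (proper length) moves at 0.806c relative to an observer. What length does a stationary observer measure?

Proper length L₀ = 102 m
γ = 1/√(1 - 0.806²) = 1.6894
L = L₀/γ = 102/1.6894 = 60.38 m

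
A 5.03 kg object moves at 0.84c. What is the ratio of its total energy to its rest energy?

E = γmc², E₀ = mc²
E/E₀ = γ = 1/√(1 - 0.84²) = 1.843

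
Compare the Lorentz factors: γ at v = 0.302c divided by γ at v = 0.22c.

γ₁ = 1/√(1 - 0.302²) = 1.049
γ₂ = 1/√(1 - 0.22²) = 1.025
γ₁/γ₂ = 1.049/1.025 = 1.023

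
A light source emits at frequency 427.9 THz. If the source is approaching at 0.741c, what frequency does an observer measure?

β = v/c = 0.741
(1+β)/(1-β) = 1.741/0.259 = 6.722
Doppler factor = √(6.722) = 2.5927
f_obs = 427.9 × 2.5927 = 1109 THz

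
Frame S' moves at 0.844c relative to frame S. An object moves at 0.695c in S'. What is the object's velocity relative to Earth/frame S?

u = (u' + v)/(1 + u'v/c²)
Numerator: 0.695 + 0.844 = 1.539
Denominator: 1 + 0.58658 = 1.58658
u = 1.539/1.58658 = 0.9700c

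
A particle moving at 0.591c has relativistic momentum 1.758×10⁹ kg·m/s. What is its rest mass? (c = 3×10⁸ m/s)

γ = 1/√(1 - 0.591²) = 1.2397
v = 0.591 × 3×10⁸ = 1.773×10⁸ m/s
m = p/(γv) = 1.758×10⁹/(1.2397 × 1.773×10⁸) = 7.998 kg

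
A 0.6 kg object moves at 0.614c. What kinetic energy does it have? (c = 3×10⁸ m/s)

γ = 1/√(1 - 0.614²) = 1.2669
γ - 1 = 0.2669
KE = (γ-1)mc² = 0.2669 × 0.6 × (3×10⁸)² = 1.441×10¹⁶ J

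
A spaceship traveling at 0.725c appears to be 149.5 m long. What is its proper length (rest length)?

Contracted length L = 149.5 m
γ = 1/√(1 - 0.725²) = 1.452
L₀ = γL = 1.452 × 149.5 = 217.1 m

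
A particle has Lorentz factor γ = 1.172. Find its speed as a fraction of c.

From γ = 1/√(1 - v²/c²):
1/γ² = 1/1.172² = 0.7280
v²/c² = 1 - 0.7280 = 0.2720
v/c = √(0.2720) = 0.5215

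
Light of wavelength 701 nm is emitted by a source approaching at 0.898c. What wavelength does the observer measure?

β = 0.898
Wavelength Doppler factor = √(0.102/1.898) = √(0.05374) = 0.2318
λ_obs = 701 × 0.2318 = 162.5 nm (blueshift)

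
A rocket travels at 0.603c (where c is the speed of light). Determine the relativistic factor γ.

v/c = 0.603, so (v/c)² = 0.363609
1 - (v/c)² = 0.636391
γ = 1/√(0.636391) = 1.254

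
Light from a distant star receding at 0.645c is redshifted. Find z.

β = 0.645
(1+β)/(1-β) = 1.645/0.355 = 4.634
√(4.634) = 2.153
z = 2.153 - 1 = 1.153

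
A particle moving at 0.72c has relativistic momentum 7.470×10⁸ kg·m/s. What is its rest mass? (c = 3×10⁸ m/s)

γ = 1/√(1 - 0.72²) = 1.441
v = 0.72 × 3×10⁸ = 2.160×10⁸ m/s
m = p/(γv) = 7.470×10⁸/(1.441 × 2.160×10⁸) = 2.400 kg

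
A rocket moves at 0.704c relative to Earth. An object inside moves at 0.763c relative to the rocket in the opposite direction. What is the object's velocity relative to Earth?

Object's velocity in rocket frame is u' = -0.763c
u = (u' + v)/(1 + u'v/c²) = (v - 0.763)/(1 - 0.763·v/c²)
Numerator: 0.704 - 0.763 = -0.059
Denominator: 1 - 0.537152 = 0.462848
u = -0.059/0.462848 = -0.1275c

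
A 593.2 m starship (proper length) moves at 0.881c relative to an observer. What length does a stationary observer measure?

Proper length L₀ = 593.2 m
γ = 1/√(1 - 0.881²) = 2.1136
L = L₀/γ = 593.2/2.1136 = 280.7 m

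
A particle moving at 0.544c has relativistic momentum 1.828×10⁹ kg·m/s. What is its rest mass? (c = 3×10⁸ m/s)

γ = 1/√(1 - 0.544²) = 1.19177
v = 0.544 × 3×10⁸ = 1.632×10⁸ m/s
m = p/(γv) = 1.828×10⁹/(1.19177 × 1.632×10⁸) = 9.399 kg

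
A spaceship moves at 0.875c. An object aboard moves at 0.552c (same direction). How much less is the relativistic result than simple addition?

Classical: u' + v = 0.552 + 0.875 = 1.427c
Relativistic: u = (0.552 + 0.875)/(1 + 0.483) = 1.427/1.483 = 0.9622c
Difference: 1.427 - 0.9622 = 0.4648c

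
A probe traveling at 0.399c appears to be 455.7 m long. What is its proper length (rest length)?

Contracted length L = 455.7 m
γ = 1/√(1 - 0.399²) = 1.0906
L₀ = γL = 1.0906 × 455.7 = 497.0 m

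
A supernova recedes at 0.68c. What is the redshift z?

β = 0.68
(1+β)/(1-β) = 1.68/0.32 = 5.250
√(5.250) = 2.291
z = 2.291 - 1 = 1.291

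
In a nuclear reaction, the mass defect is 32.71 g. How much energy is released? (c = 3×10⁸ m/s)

Convert mass defect: Δm = 32.71 g = 0.03271 kg
E = Δm·c² = 0.03271 × (3×10⁸)²
= 0.03271 × 9×10¹⁶ = 2.944×10¹⁵ J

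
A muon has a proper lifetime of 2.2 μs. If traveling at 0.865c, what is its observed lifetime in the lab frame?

Proper lifetime τ₀ = 2.2 μs
γ = 1/√(1 - 0.865²) = 1.9929
τ = γτ₀ = 1.9929 × 2.2 μs = 4.384 μs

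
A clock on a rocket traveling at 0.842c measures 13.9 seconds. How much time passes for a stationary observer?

Proper time Δt₀ = 13.9 seconds
γ = 1/√(1 - 0.842²) = 1.854
Δt = γΔt₀ = 1.854 × 13.9 = 25.77 seconds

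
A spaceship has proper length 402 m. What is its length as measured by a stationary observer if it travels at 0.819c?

Proper length L₀ = 402 m
γ = 1/√(1 - 0.819²) = 1.7428
L = L₀/γ = 402/1.7428 = 230.7 m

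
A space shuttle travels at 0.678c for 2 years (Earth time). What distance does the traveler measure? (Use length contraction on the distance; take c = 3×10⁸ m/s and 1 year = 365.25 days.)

Earth distance: d = v × t = 0.678c × 2 yr = 1.28376×10¹⁶ m
γ = 1.36043
d' = d/γ = 1.28376×10¹⁶/1.36043 = 9.436×10¹⁵ m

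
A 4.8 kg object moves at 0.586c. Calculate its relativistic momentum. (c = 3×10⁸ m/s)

γ = 1/√(1 - 0.586²) = 1.234
v = 0.586 × 3×10⁸ = 1.758×10⁸ m/s
p = γmv = 1.234 × 4.8 × 1.758×10⁸ = 1.041×10⁹ kg·m/s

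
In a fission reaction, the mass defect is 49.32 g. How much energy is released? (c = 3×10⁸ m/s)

Convert mass defect: Δm = 49.32 g = 0.04932 kg
E = Δm·c² = 0.04932 × (3×10⁸)²
= 0.04932 × 9×10¹⁶ = 4.439×10¹⁵ J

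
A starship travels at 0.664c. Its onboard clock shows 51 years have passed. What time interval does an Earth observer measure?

Proper time Δt₀ = 51 years
γ = 1/√(1 - 0.664²) = 1.3374
Δt = γΔt₀ = 1.3374 × 51 = 68.21 years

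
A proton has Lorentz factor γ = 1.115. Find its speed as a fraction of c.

From γ = 1/√(1 - v²/c²):
1/γ² = 1/1.115² = 0.8044
v²/c² = 1 - 0.8044 = 0.1956
v/c = √(0.1956) = 0.4423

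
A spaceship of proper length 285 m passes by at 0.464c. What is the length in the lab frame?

Proper length L₀ = 285 m
γ = 1/√(1 - 0.464²) = 1.1289
L = L₀/γ = 285/1.1289 = 252.5 m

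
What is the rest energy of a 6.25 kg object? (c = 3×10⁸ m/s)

c² = (3×10⁸)² = 9.000×10¹⁶ m²/s²
E₀ = mc² = 6.25 × 9.000×10¹⁶ = 5.625×10¹⁷ J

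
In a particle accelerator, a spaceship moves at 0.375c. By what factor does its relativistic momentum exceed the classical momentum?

p_rel = γmv, p_class = mv
Ratio = γ = 1/√(1 - 0.375²)
= 1/√(0.859375) = 1.079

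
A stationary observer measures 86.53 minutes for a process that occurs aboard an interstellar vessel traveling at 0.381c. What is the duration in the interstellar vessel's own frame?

Dilated time Δt = 86.53 minutes
γ = 1/√(1 - 0.381²) = 1.0816
Δt₀ = Δt/γ = 86.53/1.0816 = 80.00 minutes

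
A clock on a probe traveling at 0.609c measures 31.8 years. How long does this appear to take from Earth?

Proper time Δt₀ = 31.8 years
γ = 1/√(1 - 0.609²) = 1.2608
Δt = γΔt₀ = 1.2608 × 31.8 = 40.09 years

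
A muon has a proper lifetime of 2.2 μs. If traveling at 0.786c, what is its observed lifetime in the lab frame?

Proper lifetime τ₀ = 2.2 μs
γ = 1/√(1 - 0.786²) = 1.6175
τ = γτ₀ = 1.6175 × 2.2 μs = 3.559 μs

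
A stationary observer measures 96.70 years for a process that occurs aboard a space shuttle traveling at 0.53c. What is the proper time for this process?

Dilated time Δt = 96.70 years
γ = 1/√(1 - 0.53²) = 1.1792
Δt₀ = Δt/γ = 96.70/1.1792 = 82.00 years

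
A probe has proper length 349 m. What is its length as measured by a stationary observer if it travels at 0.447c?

Proper length L₀ = 349 m
γ = 1/√(1 - 0.447²) = 1.118
L = L₀/γ = 349/1.118 = 312.2 m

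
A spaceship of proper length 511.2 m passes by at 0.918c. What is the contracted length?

Proper length L₀ = 511.2 m
γ = 1/√(1 - 0.918²) = 2.522
L = L₀/γ = 511.2/2.522 = 202.7 m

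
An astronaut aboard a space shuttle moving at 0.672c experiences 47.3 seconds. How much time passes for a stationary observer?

Proper time Δt₀ = 47.3 seconds
γ = 1/√(1 - 0.672²) = 1.3503
Δt = γΔt₀ = 1.3503 × 47.3 = 63.87 seconds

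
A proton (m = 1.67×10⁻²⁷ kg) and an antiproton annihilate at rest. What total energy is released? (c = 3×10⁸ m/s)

Both particles have the same rest mass, so total mass = 2m
E = 2m·c² = 2 × 1.67×10⁻²⁷ × (3×10⁸)²
= 2 × 1.67×10⁻²⁷ × 9×10¹⁶
= 3.006×10⁻¹⁰ J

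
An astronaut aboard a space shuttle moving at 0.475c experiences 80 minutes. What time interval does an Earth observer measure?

Proper time Δt₀ = 80 minutes
γ = 1/√(1 - 0.475²) = 1.1364
Δt = γΔt₀ = 1.1364 × 80 = 90.91 minutes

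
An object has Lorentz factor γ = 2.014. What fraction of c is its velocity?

From γ = 1/√(1 - v²/c²):
1/γ² = 1/2.014² = 0.2465
v²/c² = 1 - 0.2465 = 0.7535
v/c = √(0.7535) = 0.8680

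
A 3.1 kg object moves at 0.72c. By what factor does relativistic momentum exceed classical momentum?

p_rel = γmv, p_class = mv
Ratio = γ = 1/√(1 - 0.72²) = 1.441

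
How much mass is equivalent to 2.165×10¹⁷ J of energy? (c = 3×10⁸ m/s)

From E = mc², we get m = E/c²
c² = (3×10⁸)² = 9×10¹⁶ m²/s²
m = 2.165×10¹⁷ / 9×10¹⁶ = 2.406 kg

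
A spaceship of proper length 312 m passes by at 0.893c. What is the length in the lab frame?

Proper length L₀ = 312 m
γ = 1/√(1 - 0.893²) = 2.222
L = L₀/γ = 312/2.222 = 140.4 m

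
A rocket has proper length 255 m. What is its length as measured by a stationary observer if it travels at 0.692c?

Proper length L₀ = 255 m
γ = 1/√(1 - 0.692²) = 1.385
L = L₀/γ = 255/1.385 = 184.1 m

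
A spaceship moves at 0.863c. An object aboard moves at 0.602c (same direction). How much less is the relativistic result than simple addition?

Classical: u' + v = 0.602 + 0.863 = 1.465c
Relativistic: u = (0.602 + 0.863)/(1 + 0.519526) = 1.465/1.519526 = 0.9641c
Difference: 1.465 - 0.9641 = 0.5009c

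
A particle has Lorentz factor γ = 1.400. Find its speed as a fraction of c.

From γ = 1/√(1 - v²/c²):
1/γ² = 1/1.400² = 0.5102
v²/c² = 1 - 0.5102 = 0.4898
v/c = √(0.4898) = 0.6999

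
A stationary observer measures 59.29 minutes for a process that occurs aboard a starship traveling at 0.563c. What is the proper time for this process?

Dilated time Δt = 59.29 minutes
γ = 1/√(1 - 0.563²) = 1.210
Δt₀ = Δt/γ = 59.29/1.210 = 49.00 minutes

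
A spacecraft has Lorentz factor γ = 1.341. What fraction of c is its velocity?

From γ = 1/√(1 - v²/c²):
1/γ² = 1/1.341² = 0.5561
v²/c² = 1 - 0.5561 = 0.4439
v/c = √(0.4439) = 0.6663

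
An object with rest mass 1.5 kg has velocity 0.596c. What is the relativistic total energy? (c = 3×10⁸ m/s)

γ = 1/√(1 - 0.596²) = 1.245
mc² = 1.5 × (3×10⁸)² = 1.350×10¹⁷ J
E = γmc² = 1.245 × 1.350×10¹⁷ = 1.681×10¹⁷ J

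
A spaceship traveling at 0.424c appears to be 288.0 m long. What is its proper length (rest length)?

Contracted length L = 288.0 m
γ = 1/√(1 - 0.424²) = 1.104
L₀ = γL = 1.104 × 288.0 = 318.0 m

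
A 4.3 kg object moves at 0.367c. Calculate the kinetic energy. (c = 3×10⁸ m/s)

γ = 1/√(1 - 0.367²) = 1.07501
γ - 1 = 0.07501
KE = (γ-1)mc² = 0.07501 × 4.3 × (3×10⁸)² = 2.903×10¹⁶ J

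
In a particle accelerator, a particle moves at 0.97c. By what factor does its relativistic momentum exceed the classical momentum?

p_rel = γmv, p_class = mv
Ratio = γ = 1/√(1 - 0.97²)
= 1/√(0.0591) = 4.113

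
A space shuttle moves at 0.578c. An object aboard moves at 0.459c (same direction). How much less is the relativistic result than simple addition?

Classical: u' + v = 0.459 + 0.578 = 1.037c
Relativistic: u = (0.459 + 0.578)/(1 + 0.265302) = 1.037/1.265302 = 0.8196c
Difference: 1.037 - 0.8196 = 0.2174c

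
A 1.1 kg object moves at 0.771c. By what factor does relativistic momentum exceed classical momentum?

p_rel = γmv, p_class = mv
Ratio = γ = 1/√(1 - 0.771²) = 1.570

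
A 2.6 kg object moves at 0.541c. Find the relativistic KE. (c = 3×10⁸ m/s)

γ = 1/√(1 - 0.541²) = 1.189
γ - 1 = 0.1890
KE = (γ-1)mc² = 0.1890 × 2.6 × (3×10⁸)² = 4.423×10¹⁶ J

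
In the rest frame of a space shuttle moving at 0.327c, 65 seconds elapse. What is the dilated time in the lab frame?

Proper time Δt₀ = 65 seconds
γ = 1/√(1 - 0.327²) = 1.0582
Δt = γΔt₀ = 1.0582 × 65 = 68.78 seconds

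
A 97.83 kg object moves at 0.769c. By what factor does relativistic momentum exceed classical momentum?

p_rel = γmv, p_class = mv
Ratio = γ = 1/√(1 - 0.769²) = 1.564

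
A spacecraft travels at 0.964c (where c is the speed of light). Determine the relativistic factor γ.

v/c = 0.964, so (v/c)² = 0.929296
1 - (v/c)² = 0.070704
γ = 1/√(0.070704) = 3.761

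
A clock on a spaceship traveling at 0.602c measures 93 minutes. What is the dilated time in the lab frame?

Proper time Δt₀ = 93 minutes
γ = 1/√(1 - 0.602²) = 1.2524
Δt = γΔt₀ = 1.2524 × 93 = 116.5 minutes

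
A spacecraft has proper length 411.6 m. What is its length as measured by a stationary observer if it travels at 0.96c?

Proper length L₀ = 411.6 m
γ = 1/√(1 - 0.96²) = 3.5714
L = L₀/γ = 411.6/3.5714 = 115.2 m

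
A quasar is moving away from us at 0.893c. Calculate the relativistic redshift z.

β = 0.893
(1+β)/(1-β) = 1.893/0.107 = 17.69
√(17.69) = 4.206
z = 4.206 - 1 = 3.206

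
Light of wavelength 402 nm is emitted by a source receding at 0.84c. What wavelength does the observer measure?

β = 0.84
Wavelength Doppler factor = √(1.84/0.16) = √(11.50) = 3.391
λ_obs = 402 × 3.391 = 1363 nm (redshift)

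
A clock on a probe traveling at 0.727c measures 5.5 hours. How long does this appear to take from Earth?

Proper time Δt₀ = 5.5 hours
γ = 1/√(1 - 0.727²) = 1.4564
Δt = γΔt₀ = 1.4564 × 5.5 = 8.010 hours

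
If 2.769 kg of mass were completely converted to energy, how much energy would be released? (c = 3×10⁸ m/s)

Using E = mc²:
c² = (3×10⁸)² = 9×10¹⁶ m²/s²
E = 2.769 × 9×10¹⁶ = 2.492×10¹⁷ J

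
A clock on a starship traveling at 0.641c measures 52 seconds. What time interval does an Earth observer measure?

Proper time Δt₀ = 52 seconds
γ = 1/√(1 - 0.641²) = 1.3029
Δt = γΔt₀ = 1.3029 × 52 = 67.75 seconds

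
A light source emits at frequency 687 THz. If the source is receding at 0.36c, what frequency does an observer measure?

β = v/c = 0.36
(1-β)/(1+β) = 0.64/1.36 = 0.4706
Doppler factor = √(0.4706) = 0.6860
f_obs = 687 × 0.6860 = 471.3 THz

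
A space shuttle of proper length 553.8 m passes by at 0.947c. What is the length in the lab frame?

Proper length L₀ = 553.8 m
γ = 1/√(1 - 0.947²) = 3.113
L = L₀/γ = 553.8/3.113 = 177.9 m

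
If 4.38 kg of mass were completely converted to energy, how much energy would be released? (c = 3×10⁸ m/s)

Using E = mc²:
c² = (3×10⁸)² = 9×10¹⁶ m²/s²
E = 4.38 × 9×10¹⁶ = 3.942×10¹⁷ J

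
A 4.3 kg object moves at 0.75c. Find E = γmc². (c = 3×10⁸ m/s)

γ = 1/√(1 - 0.75²) = 1.512
mc² = 4.3 × (3×10⁸)² = 3.870×10¹⁷ J
E = γmc² = 1.512 × 3.870×10¹⁷ = 5.851×10¹⁷ J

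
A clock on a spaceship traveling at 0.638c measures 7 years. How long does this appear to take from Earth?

Proper time Δt₀ = 7 years
γ = 1/√(1 - 0.638²) = 1.2986
Δt = γΔt₀ = 1.2986 × 7 = 9.090 years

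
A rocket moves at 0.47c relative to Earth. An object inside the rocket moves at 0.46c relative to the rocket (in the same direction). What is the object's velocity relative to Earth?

u = (u' + v)/(1 + u'v/c²)
Numerator: 0.46 + 0.47 = 0.93
Denominator: 1 + 0.2162 = 1.2162
u = 0.93/1.2162 = 0.7647c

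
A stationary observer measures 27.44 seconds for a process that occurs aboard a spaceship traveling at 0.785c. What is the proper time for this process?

Dilated time Δt = 27.44 seconds
γ = 1/√(1 - 0.785²) = 1.614
Δt₀ = Δt/γ = 27.44/1.614 = 17.00 seconds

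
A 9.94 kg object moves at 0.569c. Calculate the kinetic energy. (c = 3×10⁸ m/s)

γ = 1/√(1 - 0.569²) = 1.21605
γ - 1 = 0.21605
KE = (γ-1)mc² = 0.21605 × 9.94 × (3×10⁸)² = 1.933×10¹⁷ J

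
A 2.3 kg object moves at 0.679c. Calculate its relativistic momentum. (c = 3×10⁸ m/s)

γ = 1/√(1 - 0.679²) = 1.3621
v = 0.679 × 3×10⁸ = 2.037×10⁸ m/s
p = γmv = 1.3621 × 2.3 × 2.037×10⁸ = 6.382×10⁸ kg·m/s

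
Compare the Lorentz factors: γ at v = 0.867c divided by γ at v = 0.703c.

γ₁ = 1/√(1 - 0.867²) = 2.007
γ₂ = 1/√(1 - 0.703²) = 1.406
γ₁/γ₂ = 2.007/1.406 = 1.427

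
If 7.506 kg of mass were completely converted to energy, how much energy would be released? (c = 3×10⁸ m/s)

Using E = mc²:
c² = (3×10⁸)² = 9×10¹⁶ m²/s²
E = 7.506 × 9×10¹⁶ = 6.755×10¹⁷ J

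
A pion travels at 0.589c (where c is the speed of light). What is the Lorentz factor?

v/c = 0.589, so (v/c)² = 0.346921
1 - (v/c)² = 0.653079
γ = 1/√(0.653079) = 1.237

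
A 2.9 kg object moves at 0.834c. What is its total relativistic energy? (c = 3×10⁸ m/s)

γ = 1/√(1 - 0.834²) = 1.8124
mc² = 2.9 × (3×10⁸)² = 2.610×10¹⁷ J
E = γmc² = 1.8124 × 2.610×10¹⁷ = 4.730×10¹⁷ J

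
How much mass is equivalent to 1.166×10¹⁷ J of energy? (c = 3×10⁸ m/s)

From E = mc², we get m = E/c²
c² = (3×10⁸)² = 9×10¹⁶ m²/s²
m = 1.166×10¹⁷ / 9×10¹⁶ = 1.296 kg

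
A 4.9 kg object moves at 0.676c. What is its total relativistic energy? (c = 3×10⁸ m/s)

γ = 1/√(1 - 0.676²) = 1.35703
mc² = 4.9 × (3×10⁸)² = 4.410×10¹⁷ J
E = γmc² = 1.35703 × 4.410×10¹⁷ = 5.985×10¹⁷ J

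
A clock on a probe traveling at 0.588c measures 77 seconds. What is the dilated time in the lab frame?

Proper time Δt₀ = 77 seconds
γ = 1/√(1 - 0.588²) = 1.2363
Δt = γΔt₀ = 1.2363 × 77 = 95.20 seconds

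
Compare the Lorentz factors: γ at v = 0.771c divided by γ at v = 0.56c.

γ₁ = 1/√(1 - 0.771²) = 1.570
γ₂ = 1/√(1 - 0.56²) = 1.207
γ₁/γ₂ = 1.570/1.207 = 1.301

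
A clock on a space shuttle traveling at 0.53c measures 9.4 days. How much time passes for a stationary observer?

Proper time Δt₀ = 9.4 days
γ = 1/√(1 - 0.53²) = 1.179
Δt = γΔt₀ = 1.179 × 9.4 = 11.08 days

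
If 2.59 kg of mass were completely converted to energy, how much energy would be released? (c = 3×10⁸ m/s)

Using E = mc²:
c² = (3×10⁸)² = 9×10¹⁶ m²/s²
E = 2.59 × 9×10¹⁶ = 2.331×10¹⁷ J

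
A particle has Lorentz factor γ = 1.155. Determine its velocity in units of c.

From γ = 1/√(1 - v²/c²):
1/γ² = 1/1.155² = 0.7496
v²/c² = 1 - 0.7496 = 0.2504
v/c = √(0.2504) = 0.5004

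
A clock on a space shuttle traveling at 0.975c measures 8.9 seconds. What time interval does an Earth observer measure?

Proper time Δt₀ = 8.9 seconds
γ = 1/√(1 - 0.975²) = 4.500
Δt = γΔt₀ = 4.500 × 8.9 = 40.05 seconds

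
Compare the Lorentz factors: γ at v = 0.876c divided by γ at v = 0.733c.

γ₁ = 1/√(1 - 0.876²) = 2.073
γ₂ = 1/√(1 - 0.733²) = 1.470
γ₁/γ₂ = 2.073/1.470 = 1.410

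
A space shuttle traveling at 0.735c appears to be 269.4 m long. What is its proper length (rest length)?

Contracted length L = 269.4 m
γ = 1/√(1 - 0.735²) = 1.4748
L₀ = γL = 1.4748 × 269.4 = 397.3 m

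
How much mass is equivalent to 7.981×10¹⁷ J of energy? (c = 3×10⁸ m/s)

From E = mc², we get m = E/c²
c² = (3×10⁸)² = 9×10¹⁶ m²/s²
m = 7.981×10¹⁷ / 9×10¹⁶ = 8.868 kg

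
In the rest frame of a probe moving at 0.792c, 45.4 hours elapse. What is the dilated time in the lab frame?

Proper time Δt₀ = 45.4 hours
γ = 1/√(1 - 0.792²) = 1.6379
Δt = γΔt₀ = 1.6379 × 45.4 = 74.36 hours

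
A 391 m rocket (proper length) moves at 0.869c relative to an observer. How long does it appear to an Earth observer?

Proper length L₀ = 391 m
γ = 1/√(1 - 0.869²) = 2.021
L = L₀/γ = 391/2.021 = 193.5 m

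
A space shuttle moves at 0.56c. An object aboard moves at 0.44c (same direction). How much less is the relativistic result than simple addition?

Classical: u' + v = 0.44 + 0.56 = 1c
Relativistic: u = (0.44 + 0.56)/(1 + 0.2464) = 1/1.2464 = 0.8023c
Difference: 1 - 0.8023 = 0.1977c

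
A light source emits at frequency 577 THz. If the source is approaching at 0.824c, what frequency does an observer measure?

β = v/c = 0.824
(1+β)/(1-β) = 1.824/0.176 = 10.364
Doppler factor = √(10.364) = 3.2193
f_obs = 577 × 3.2193 = 1858 THz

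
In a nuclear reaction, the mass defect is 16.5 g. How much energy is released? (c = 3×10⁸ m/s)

Convert mass defect: Δm = 16.5 g = 0.0165 kg
E = Δm·c² = 0.0165 × (3×10⁸)²
= 0.0165 × 9×10¹⁶ = 1.485×10¹⁵ J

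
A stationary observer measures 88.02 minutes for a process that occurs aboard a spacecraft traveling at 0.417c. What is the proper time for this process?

Dilated time Δt = 88.02 minutes
γ = 1/√(1 - 0.417²) = 1.1002
Δt₀ = Δt/γ = 88.02/1.1002 = 80.00 minutes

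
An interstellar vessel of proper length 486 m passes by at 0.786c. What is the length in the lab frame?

Proper length L₀ = 486 m
γ = 1/√(1 - 0.786²) = 1.6175
L = L₀/γ = 486/1.6175 = 300.5 m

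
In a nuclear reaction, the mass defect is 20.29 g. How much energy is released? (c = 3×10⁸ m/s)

Convert mass defect: Δm = 20.29 g = 0.02029 kg
E = Δm·c² = 0.02029 × (3×10⁸)²
= 0.02029 × 9×10¹⁶ = 1.826×10¹⁵ J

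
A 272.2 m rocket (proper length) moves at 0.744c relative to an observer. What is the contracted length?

Proper length L₀ = 272.2 m
γ = 1/√(1 - 0.744²) = 1.4966
L = L₀/γ = 272.2/1.4966 = 181.9 m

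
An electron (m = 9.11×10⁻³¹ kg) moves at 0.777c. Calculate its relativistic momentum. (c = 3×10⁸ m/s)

γ = 1/√(1 - 0.777²) = 1.5886
v = 0.777 × 3×10⁸ = 2.331×10⁸ m/s
p = γmv = 1.5886 × 9.11×10⁻³¹ × 2.331×10⁸ = 3.373×10⁻²² kg·m/s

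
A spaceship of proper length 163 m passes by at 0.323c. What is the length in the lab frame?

Proper length L₀ = 163 m
γ = 1/√(1 - 0.323²) = 1.0566
L = L₀/γ = 163/1.0566 = 154.3 m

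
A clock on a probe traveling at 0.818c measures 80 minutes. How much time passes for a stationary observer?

Proper time Δt₀ = 80 minutes
γ = 1/√(1 - 0.818²) = 1.7385
Δt = γΔt₀ = 1.7385 × 80 = 139.1 minutes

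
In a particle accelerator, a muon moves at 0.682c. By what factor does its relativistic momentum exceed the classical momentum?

p_rel = γmv, p_class = mv
Ratio = γ = 1/√(1 - 0.682²)
= 1/√(0.534876) = 1.367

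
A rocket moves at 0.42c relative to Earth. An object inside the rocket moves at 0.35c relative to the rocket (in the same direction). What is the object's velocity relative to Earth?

u = (u' + v)/(1 + u'v/c²)
Numerator: 0.35 + 0.42 = 0.77
Denominator: 1 + 0.147 = 1.147
u = 0.77/1.147 = 0.6713c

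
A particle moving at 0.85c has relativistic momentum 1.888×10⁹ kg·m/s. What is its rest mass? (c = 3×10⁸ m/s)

γ = 1/√(1 - 0.85²) = 1.8983
v = 0.85 × 3×10⁸ = 2.550×10⁸ m/s
m = p/(γv) = 1.888×10⁹/(1.8983 × 2.550×10⁸) = 3.900 kg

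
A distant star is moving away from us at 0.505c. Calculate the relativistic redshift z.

β = 0.505
(1+β)/(1-β) = 1.505/0.495 = 3.0404
√(3.0404) = 1.7437
z = 1.7437 - 1 = 0.7437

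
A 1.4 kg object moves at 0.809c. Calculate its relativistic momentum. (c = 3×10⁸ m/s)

γ = 1/√(1 - 0.809²) = 1.701
v = 0.809 × 3×10⁸ = 2.427×10⁸ m/s
p = γmv = 1.701 × 1.4 × 2.427×10⁸ = 5.780×10⁸ kg·m/s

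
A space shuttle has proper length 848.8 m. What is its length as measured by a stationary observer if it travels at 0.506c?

Proper length L₀ = 848.8 m
γ = 1/√(1 - 0.506²) = 1.1594
L = L₀/γ = 848.8/1.1594 = 732.1 m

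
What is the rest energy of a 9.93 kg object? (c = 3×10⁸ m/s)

c² = (3×10⁸)² = 9.000×10¹⁶ m²/s²
E₀ = mc² = 9.93 × 9.000×10¹⁶ = 8.937×10¹⁷ J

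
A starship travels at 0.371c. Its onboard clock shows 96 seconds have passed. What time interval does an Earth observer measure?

Proper time Δt₀ = 96 seconds
γ = 1/√(1 - 0.371²) = 1.077
Δt = γΔt₀ = 1.077 × 96 = 103.4 seconds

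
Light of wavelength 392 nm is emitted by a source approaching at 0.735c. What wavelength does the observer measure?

β = 0.735
Wavelength Doppler factor = √(0.265/1.735) = √(0.1527) = 0.3908
λ_obs = 392 × 0.3908 = 153.2 nm (blueshift)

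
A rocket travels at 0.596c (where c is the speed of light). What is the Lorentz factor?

v/c = 0.596, so (v/c)² = 0.355216
1 - (v/c)² = 0.644784
γ = 1/√(0.644784) = 1.245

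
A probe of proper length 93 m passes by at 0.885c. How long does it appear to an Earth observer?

Proper length L₀ = 93 m
γ = 1/√(1 - 0.885²) = 2.148
L = L₀/γ = 93/2.148 = 43.30 m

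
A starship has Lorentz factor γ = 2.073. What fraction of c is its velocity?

From γ = 1/√(1 - v²/c²):
1/γ² = 1/2.073² = 0.2327
v²/c² = 1 - 0.2327 = 0.7673
v/c = √(0.7673) = 0.8760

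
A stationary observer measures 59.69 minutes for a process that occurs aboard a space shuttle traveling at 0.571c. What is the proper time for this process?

Dilated time Δt = 59.69 minutes
γ = 1/√(1 - 0.571²) = 1.2181
Δt₀ = Δt/γ = 59.69/1.2181 = 49.00 minutes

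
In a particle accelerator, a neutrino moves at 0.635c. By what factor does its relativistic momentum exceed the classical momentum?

p_rel = γmv, p_class = mv
Ratio = γ = 1/√(1 - 0.635²)
= 1/√(0.596775) = 1.294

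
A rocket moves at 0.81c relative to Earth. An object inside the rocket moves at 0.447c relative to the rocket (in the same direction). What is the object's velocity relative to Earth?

u = (u' + v)/(1 + u'v/c²)
Numerator: 0.447 + 0.81 = 1.257
Denominator: 1 + 0.36207 = 1.36207
u = 1.257/1.36207 = 0.9229c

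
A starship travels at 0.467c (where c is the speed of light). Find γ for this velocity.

v/c = 0.467, so (v/c)² = 0.218089
1 - (v/c)² = 0.781911
γ = 1/√(0.781911) = 1.131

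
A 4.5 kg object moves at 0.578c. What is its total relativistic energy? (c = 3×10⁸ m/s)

γ = 1/√(1 - 0.578²) = 1.2254
mc² = 4.5 × (3×10⁸)² = 4.050×10¹⁷ J
E = γmc² = 1.2254 × 4.050×10¹⁷ = 4.963×10¹⁷ J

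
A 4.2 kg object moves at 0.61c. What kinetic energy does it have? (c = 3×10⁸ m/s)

γ = 1/√(1 - 0.61²) = 1.26199
γ - 1 = 0.26199
KE = (γ-1)mc² = 0.26199 × 4.2 × (3×10⁸)² = 9.903×10¹⁶ J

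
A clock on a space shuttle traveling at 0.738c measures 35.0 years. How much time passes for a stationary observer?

Proper time Δt₀ = 35.0 years
γ = 1/√(1 - 0.738²) = 1.482
Δt = γΔt₀ = 1.482 × 35.0 = 51.87 years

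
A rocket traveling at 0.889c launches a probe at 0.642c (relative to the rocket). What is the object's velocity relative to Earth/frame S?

u = (u' + v)/(1 + u'v/c²)
Numerator: 0.642 + 0.889 = 1.531
Denominator: 1 + 0.570738 = 1.570738
u = 1.531/1.570738 = 0.9747c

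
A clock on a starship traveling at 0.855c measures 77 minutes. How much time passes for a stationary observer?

Proper time Δt₀ = 77 minutes
γ = 1/√(1 - 0.855²) = 1.928
Δt = γΔt₀ = 1.928 × 77 = 148.5 minutes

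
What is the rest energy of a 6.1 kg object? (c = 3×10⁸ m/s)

c² = (3×10⁸)² = 9.000×10¹⁶ m²/s²
E₀ = mc² = 6.1 × 9.000×10¹⁶ = 5.490×10¹⁷ J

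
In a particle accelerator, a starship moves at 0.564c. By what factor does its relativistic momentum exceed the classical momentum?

p_rel = γmv, p_class = mv
Ratio = γ = 1/√(1 - 0.564²)
= 1/√(0.681904) = 1.211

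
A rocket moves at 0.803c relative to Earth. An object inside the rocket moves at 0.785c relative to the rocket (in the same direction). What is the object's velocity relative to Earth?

u = (u' + v)/(1 + u'v/c²)
Numerator: 0.785 + 0.803 = 1.588
Denominator: 1 + 0.630355 = 1.630355
u = 1.588/1.630355 = 0.9740c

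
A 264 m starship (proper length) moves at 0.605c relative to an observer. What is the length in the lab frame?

Proper length L₀ = 264 m
γ = 1/√(1 - 0.605²) = 1.256
L = L₀/γ = 264/1.256 = 210.2 m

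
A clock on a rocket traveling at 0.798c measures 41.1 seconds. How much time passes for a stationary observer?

Proper time Δt₀ = 41.1 seconds
γ = 1/√(1 - 0.798²) = 1.6593
Δt = γΔt₀ = 1.6593 × 41.1 = 68.20 seconds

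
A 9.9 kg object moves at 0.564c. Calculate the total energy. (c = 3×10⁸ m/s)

γ = 1/√(1 - 0.564²) = 1.211
mc² = 9.9 × (3×10⁸)² = 8.910×10¹⁷ J
E = γmc² = 1.211 × 8.910×10¹⁷ = 1.079×10¹⁸ J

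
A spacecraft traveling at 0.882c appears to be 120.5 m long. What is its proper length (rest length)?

Contracted length L = 120.5 m
γ = 1/√(1 - 0.882²) = 2.122
L₀ = γL = 2.122 × 120.5 = 255.7 m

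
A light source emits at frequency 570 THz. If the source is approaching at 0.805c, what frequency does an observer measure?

β = v/c = 0.805
(1+β)/(1-β) = 1.805/0.195 = 9.256
Doppler factor = √(9.256) = 3.042
f_obs = 570 × 3.042 = 1734 THz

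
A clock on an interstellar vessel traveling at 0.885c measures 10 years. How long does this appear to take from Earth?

Proper time Δt₀ = 10 years
γ = 1/√(1 - 0.885²) = 2.148
Δt = γΔt₀ = 2.148 × 10 = 21.48 years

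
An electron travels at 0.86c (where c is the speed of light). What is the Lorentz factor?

v/c = 0.86, so (v/c)² = 0.7396
1 - (v/c)² = 0.2604
γ = 1/√(0.2604) = 1.960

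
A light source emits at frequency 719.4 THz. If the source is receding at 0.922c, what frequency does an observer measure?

β = v/c = 0.922
(1-β)/(1+β) = 0.078/1.922 = 0.040583
Doppler factor = √(0.040583) = 0.20145
f_obs = 719.4 × 0.20145 = 144.9 THz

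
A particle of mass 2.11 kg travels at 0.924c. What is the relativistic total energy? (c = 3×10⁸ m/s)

γ = 1/√(1 - 0.924²) = 2.615
mc² = 2.11 × (3×10⁸)² = 1.899×10¹⁷ J
E = γmc² = 2.615 × 1.899×10¹⁷ = 4.966×10¹⁷ J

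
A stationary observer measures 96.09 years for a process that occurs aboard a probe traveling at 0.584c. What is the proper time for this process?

Dilated time Δt = 96.09 years
γ = 1/√(1 - 0.584²) = 1.232
Δt₀ = Δt/γ = 96.09/1.232 = 78.00 years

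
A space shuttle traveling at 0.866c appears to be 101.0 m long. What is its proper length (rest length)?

Contracted length L = 101.0 m
γ = 1/√(1 - 0.866²) = 2.000
L₀ = γL = 2.000 × 101.0 = 202.0 m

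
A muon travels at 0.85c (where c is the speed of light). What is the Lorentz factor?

v/c = 0.85, so (v/c)² = 0.7225
1 - (v/c)² = 0.2775
γ = 1/√(0.2775) = 1.898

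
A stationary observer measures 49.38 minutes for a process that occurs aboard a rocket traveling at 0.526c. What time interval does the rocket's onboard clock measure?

Dilated time Δt = 49.38 minutes
γ = 1/√(1 - 0.526²) = 1.1758
Δt₀ = Δt/γ = 49.38/1.1758 = 42.00 minutes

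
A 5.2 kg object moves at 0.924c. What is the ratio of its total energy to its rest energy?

E = γmc², E₀ = mc²
E/E₀ = γ = 1/√(1 - 0.924²) = 2.615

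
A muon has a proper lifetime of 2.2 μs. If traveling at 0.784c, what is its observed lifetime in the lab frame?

Proper lifetime τ₀ = 2.2 μs
γ = 1/√(1 - 0.784²) = 1.611
τ = γτ₀ = 1.611 × 2.2 μs = 3.544 μs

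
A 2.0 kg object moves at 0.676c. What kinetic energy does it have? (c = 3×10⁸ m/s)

γ = 1/√(1 - 0.676²) = 1.35703
γ - 1 = 0.35703
KE = (γ-1)mc² = 0.35703 × 2.0 × (3×10⁸)² = 6.427×10¹⁶ J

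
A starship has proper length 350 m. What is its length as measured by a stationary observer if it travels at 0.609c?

Proper length L₀ = 350 m
γ = 1/√(1 - 0.609²) = 1.261
L = L₀/γ = 350/1.261 = 277.6 m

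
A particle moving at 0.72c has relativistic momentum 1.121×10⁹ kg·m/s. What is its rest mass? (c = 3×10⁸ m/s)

γ = 1/√(1 - 0.72²) = 1.441
v = 0.72 × 3×10⁸ = 2.160×10⁸ m/s
m = p/(γv) = 1.121×10⁹/(1.441 × 2.160×10⁸) = 3.602 kg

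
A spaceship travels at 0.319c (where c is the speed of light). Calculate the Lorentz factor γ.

v/c = 0.319, so (v/c)² = 0.101761
1 - (v/c)² = 0.898239
γ = 1/√(0.898239) = 1.055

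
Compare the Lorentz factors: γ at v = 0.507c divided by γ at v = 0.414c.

γ₁ = 1/√(1 - 0.507²) = 1.160
γ₂ = 1/√(1 - 0.414²) = 1.099
γ₁/γ₂ = 1.160/1.099 = 1.056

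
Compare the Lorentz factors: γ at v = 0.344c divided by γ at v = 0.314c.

γ₁ = 1/√(1 - 0.344²) = 1.065
γ₂ = 1/√(1 - 0.314²) = 1.053
γ₁/γ₂ = 1.065/1.053 = 1.011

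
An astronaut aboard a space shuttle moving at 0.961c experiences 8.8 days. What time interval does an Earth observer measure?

Proper time Δt₀ = 8.8 days
γ = 1/√(1 - 0.961²) = 3.616
Δt = γΔt₀ = 3.616 × 8.8 = 31.82 days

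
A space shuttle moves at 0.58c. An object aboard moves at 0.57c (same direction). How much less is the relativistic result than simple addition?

Classical: u' + v = 0.57 + 0.58 = 1.15c
Relativistic: u = (0.57 + 0.58)/(1 + 0.3306) = 1.15/1.3306 = 0.8643c
Difference: 1.15 - 0.8643 = 0.2857c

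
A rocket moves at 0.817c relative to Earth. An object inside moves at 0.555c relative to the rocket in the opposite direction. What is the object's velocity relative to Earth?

Object's velocity in rocket frame is u' = -0.555c
u = (u' + v)/(1 + u'v/c²) = (v - 0.555)/(1 - 0.555·v/c²)
Numerator: 0.817 - 0.555 = 0.262
Denominator: 1 - 0.453435 = 0.546565
u = 0.262/0.546565 = 0.4794c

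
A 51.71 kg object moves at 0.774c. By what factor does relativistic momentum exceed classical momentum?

p_rel = γmv, p_class = mv
Ratio = γ = 1/√(1 - 0.774²) = 1.579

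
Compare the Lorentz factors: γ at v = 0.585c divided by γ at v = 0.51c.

γ₁ = 1/√(1 - 0.585²) = 1.2330
γ₂ = 1/√(1 - 0.51²) = 1.1626
γ₁/γ₂ = 1.2330/1.1626 = 1.061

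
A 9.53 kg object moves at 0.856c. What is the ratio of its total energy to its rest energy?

E = γmc², E₀ = mc²
E/E₀ = γ = 1/√(1 - 0.856²) = 1.934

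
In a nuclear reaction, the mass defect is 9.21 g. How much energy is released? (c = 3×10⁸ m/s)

Convert mass defect: Δm = 9.21 g = 0.00921 kg
E = Δm·c² = 0.00921 × (3×10⁸)²
= 0.00921 × 9×10¹⁶ = 8.289×10¹⁴ J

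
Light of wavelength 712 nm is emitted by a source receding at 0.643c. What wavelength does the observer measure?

β = 0.643
Wavelength Doppler factor = √(1.643/0.357) = √(4.602) = 2.145
λ_obs = 712 × 2.145 = 1527 nm (redshift)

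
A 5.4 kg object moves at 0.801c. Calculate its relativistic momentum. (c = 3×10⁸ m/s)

γ = 1/√(1 - 0.801²) = 1.6704
v = 0.801 × 3×10⁸ = 2.403×10⁸ m/s
p = γmv = 1.6704 × 5.4 × 2.403×10⁸ = 2.168×10⁹ kg·m/s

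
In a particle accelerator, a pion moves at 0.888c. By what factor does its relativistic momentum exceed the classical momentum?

p_rel = γmv, p_class = mv
Ratio = γ = 1/√(1 - 0.888²)
= 1/√(0.211456) = 2.175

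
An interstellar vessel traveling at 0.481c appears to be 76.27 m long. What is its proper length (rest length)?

Contracted length L = 76.27 m
γ = 1/√(1 - 0.481²) = 1.1406
L₀ = γL = 1.1406 × 76.27 = 86.99 m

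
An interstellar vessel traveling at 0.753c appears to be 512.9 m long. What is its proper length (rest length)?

Contracted length L = 512.9 m
γ = 1/√(1 - 0.753²) = 1.5197
L₀ = γL = 1.5197 × 512.9 = 779.5 m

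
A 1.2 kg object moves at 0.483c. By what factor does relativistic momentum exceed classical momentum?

p_rel = γmv, p_class = mv
Ratio = γ = 1/√(1 - 0.483²) = 1.142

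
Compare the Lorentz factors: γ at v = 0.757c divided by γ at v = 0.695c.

γ₁ = 1/√(1 - 0.757²) = 1.530
γ₂ = 1/√(1 - 0.695²) = 1.391
γ₁/γ₂ = 1.530/1.391 = 1.100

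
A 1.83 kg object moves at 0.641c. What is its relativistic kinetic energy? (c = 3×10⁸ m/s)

γ = 1/√(1 - 0.641²) = 1.30286
γ - 1 = 0.30286
KE = (γ-1)mc² = 0.30286 × 1.83 × (3×10⁸)² = 4.988×10¹⁶ J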